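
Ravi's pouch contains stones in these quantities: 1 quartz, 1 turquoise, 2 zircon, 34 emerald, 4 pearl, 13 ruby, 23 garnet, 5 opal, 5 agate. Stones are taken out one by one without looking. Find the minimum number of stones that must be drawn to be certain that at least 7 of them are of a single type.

37

Put each drawn stone into a box by type. The largest draw with every box below 7 takes min(count, 6) from each type; types with fewer than 6 contribute all they have.
Σ min(cᵢ, 6) = 1 + 1 + 2 + 6 + 4 + 6 + 6 + 5 + 5 = 36.
Draw number 36 + 1 = 37 must push one box to 7.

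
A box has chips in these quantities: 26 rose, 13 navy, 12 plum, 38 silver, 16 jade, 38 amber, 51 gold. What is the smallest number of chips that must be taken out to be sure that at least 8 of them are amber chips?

164

In the worst case for collecting amber chips, every non-amber chip comes out first.
There are 26 + 13 + 12 + 38 + 16 + 51 = 156 non-amber chips altogether.
After those, each further chip must be amber, so 156 + 8 = 164 draws guarantee 8 amber chips.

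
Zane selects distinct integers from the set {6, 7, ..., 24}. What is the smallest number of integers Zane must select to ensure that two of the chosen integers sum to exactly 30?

A set avoiding the sum 30 can contain at most one of each pair {x, 30−x}, plus the 1 element equal to its own complement.
The integers 15, …, 24 (10 of them) are such a set: any two sum to at least 15+16 = 31 > 30.
Any 11th integer completes one of the 9 pairs, so 11 choices force a sum of 30.

11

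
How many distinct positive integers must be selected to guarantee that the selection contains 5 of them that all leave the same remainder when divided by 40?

161

By the pigeonhole principle, the 40 residue classes mod 40 are the pigeonholes.
With 160 integers one could put 4 in each residue class and have no class reach 5.
The 161st integer pushes some class to 5, so 40·4 + 1 = 161.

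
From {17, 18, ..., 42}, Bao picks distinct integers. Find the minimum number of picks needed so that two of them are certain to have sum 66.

18

A set avoiding the sum 66 can contain at most one of each pair {x, 66−x}, plus the 8 elements whose complement lies outside the range or equal to its own complement.
The integers 17, …, 33 (17 of them) are such a set: any two sum to at least 17+18 = 35 and at most 32+33 = 65 < 66.
By the pigeonhole principle, any 18th integer completes one of the 9 pairs, so 18 choices force a sum of 66.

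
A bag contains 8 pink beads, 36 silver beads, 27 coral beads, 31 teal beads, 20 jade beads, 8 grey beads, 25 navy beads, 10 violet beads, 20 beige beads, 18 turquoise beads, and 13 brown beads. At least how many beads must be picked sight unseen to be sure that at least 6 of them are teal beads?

In the worst case for collecting teal beads, every non-teal bead comes out first.
There are 8 + 36 + 27 + 20 + 8 + 25 + 10 + 20 + 18 + 13 = 185 non-teal beads altogether.
After those, each further bead must be teal, so 185 + 6 = 191 draws guarantee 6 teal beads.

191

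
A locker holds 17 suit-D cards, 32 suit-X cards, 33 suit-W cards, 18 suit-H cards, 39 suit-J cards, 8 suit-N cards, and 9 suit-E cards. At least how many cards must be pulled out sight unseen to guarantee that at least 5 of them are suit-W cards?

128

In the worst case for collecting suit-W cards, every non-suit-W card comes out first.
There are 17 + 32 + 18 + 39 + 8 + 9 = 123 non-suit-W cards altogether.
After those, each further card must be suit-W, so 123 + 5 = 128 draws guarantee 5 suit-W cards.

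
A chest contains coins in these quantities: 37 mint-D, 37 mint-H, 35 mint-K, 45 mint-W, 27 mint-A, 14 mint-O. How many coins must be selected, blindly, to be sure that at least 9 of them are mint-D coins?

167

In the worst case for collecting mint-D coins, every non-mint-D coin comes out first.
There are 37 + 35 + 45 + 27 + 14 = 158 non-mint-D coins altogether.
After those, each further coin must be mint-D, so 158 + 9 = 167 draws guarantee 9 mint-D coins.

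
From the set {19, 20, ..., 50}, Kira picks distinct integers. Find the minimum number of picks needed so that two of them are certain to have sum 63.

Two chosen integers sum to 63 exactly when both halves of some pair {x, 63−x} with 19 ≤ x ≤ 63−x ≤ 44 are chosen — 13 such pairs.
The remaining 6 elements (those with no distinct partner in range) can never complete a 63-sum, so the worst case takes all of them and one from each pair: 6 + 13 = 19.
The 20th integer has to be the second member of some pair, so 19 + 1 = 20.

20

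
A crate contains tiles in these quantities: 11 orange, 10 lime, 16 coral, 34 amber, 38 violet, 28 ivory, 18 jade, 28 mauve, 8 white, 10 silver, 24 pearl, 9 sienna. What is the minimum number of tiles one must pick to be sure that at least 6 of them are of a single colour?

An adversary could hand out at most 5 tiles per colour: 5 + 5 + 5 + 5 + 5 + 5 + 5 + 5 + 5 + 5 + 5 + 5 = 60 tiles and still no colour has 6.
One more tile lands in a colour already at 5, so 61 draws are enough and 60 are not.

61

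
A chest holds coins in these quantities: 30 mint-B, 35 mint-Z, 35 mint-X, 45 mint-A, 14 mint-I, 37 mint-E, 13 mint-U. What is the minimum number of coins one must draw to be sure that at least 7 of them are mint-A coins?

In the worst case for collecting mint-A coins, every non-mint-A coin comes out first.
There are 30 + 35 + 35 + 14 + 37 + 13 = 164 non-mint-A coins altogether.
After those, each further coin must be mint-A, so 164 + 7 = 171 draws guarantee 7 mint-A coins.

171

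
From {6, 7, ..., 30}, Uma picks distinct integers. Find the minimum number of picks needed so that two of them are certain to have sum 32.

A set avoiding the sum 32 can contain at most one of each pair {x, 32−x}, plus the 5 elements whose complement lies outside the range or equal to its own complement.
The integers 16, …, 30 (15 of them) are such a set: any two sum to at least 16+17 = 33 > 32.
Any 16th integer completes one of the 10 pairs, so 16 choices force a sum of 32.

16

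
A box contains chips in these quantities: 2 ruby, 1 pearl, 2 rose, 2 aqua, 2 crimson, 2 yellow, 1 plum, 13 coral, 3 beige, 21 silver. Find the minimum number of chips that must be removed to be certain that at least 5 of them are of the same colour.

24

The 10 colours are the holes; the chips drawn are the pigeons.
To avoid 5 of any one colour, the worst case takes at most 4 of each colour, or every chip of a colour that has fewer than 4.
That gives 2 + 1 + 2 + 2 + 2 + 2 + 1 + 4 + 3 + 4 = 23 chips with no colour reaching 5.
The next chip forces some colour to 5, so 23 + 1 = 24.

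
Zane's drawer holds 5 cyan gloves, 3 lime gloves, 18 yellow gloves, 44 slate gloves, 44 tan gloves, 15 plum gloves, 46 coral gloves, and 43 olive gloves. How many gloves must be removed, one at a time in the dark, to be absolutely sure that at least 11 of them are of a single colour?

An adversary could hand out at most 10 gloves per colour (cyan, lime run out sooner): 5 + 3 + 10 + 10 + 10 + 10 + 10 + 10 = 68 gloves and still no colour has 11.
One more glove lands in a colour already at 10, so 69 draws are enough and 68 are not.

69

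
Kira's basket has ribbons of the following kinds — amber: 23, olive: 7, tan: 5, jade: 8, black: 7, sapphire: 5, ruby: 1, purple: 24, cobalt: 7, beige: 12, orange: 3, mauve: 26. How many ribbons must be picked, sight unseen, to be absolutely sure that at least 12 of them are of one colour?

88

The 12 colours are the holes; the ribbons drawn are the pigeons.
To avoid 12 of any one colour, the worst case takes at most 11 of each colour, or every ribbon of a colour that has fewer than 11.
That gives 11 + 7 + 5 + 8 + 7 + 5 + 1 + 11 + 7 + 11 + 3 + 11 = 87 ribbons with no colour reaching 12.
The next ribbon forces some colour to 12, so 87 + 1 = 88.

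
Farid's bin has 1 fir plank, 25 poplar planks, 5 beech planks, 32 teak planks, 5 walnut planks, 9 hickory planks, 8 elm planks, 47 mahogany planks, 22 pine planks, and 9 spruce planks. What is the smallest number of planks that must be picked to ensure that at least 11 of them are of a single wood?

An adversary could hand out at most 10 planks per wood (6 woods run out sooner): 1 + 10 + 5 + 10 + 5 + 9 + 8 + 10 + 10 + 9 = 77 planks and still no wood has 11.
By pigeonhole, one more plank lands in a wood already at 10, so 78 draws are enough and 77 are not.

78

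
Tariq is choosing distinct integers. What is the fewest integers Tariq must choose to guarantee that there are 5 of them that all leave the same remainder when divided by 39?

The 39 residue classes mod 39 are the pigeonholes.
With 156 integers one could put 4 in each residue class and have no class reach 5.
The 157th integer pushes some class to 5, so 39·4 + 1 = 157.

157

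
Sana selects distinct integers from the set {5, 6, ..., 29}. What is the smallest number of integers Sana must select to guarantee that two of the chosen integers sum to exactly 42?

18

A set avoiding the sum 42 can contain at most one of each pair {x, 42−x}, plus the 9 elements whose complement lies outside the range or equal to its own complement.
The integers 5, …, 21 (17 of them) are such a set: any two sum to at least 5+6 = 11 and at most 20+21 = 41 < 42.
Pigeonhole: any 18th integer completes one of the 8 pairs, so 18 choices force a sum of 42.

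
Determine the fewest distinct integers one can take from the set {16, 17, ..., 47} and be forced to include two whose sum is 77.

Two chosen integers sum to 77 exactly when both halves of some pair {x, 77−x} with 30 ≤ x ≤ 77−x ≤ 47 are chosen — 9 such pairs.
The remaining 14 elements (those with no distinct partner in range) can never complete a 77-sum, so the worst case takes all of them and one from each pair: 14 + 9 = 23.
By the pigeonhole principle, the 24th integer has to be the second member of some pair, so 23 + 1 = 24.

24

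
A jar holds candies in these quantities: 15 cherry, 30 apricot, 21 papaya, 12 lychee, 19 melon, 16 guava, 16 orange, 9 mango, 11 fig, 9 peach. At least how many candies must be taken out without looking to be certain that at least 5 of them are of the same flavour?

An adversary could hand out at most 4 candies per flavour: 4 + 4 + 4 + 4 + 4 + 4 + 4 + 4 + 4 + 4 = 40 candies and still no flavour has 5.
Pigeonhole: one more candy lands in a flavour already at 4, so 41 draws are enough and 40 are not.

41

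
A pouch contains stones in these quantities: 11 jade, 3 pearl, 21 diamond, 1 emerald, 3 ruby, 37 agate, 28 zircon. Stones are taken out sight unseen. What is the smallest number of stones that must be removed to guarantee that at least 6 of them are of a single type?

Put each drawn stone into a box by type. The largest draw with every box below 6 takes min(count, 5) from each type; types with fewer than 5 contribute all they have.
Σ min(cᵢ, 5) = 5 + 3 + 5 + 1 + 3 + 5 + 5 = 27.
Draw number 27 + 1 = 28 must push one box to 6.

28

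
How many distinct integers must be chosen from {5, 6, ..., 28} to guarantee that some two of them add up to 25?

17

Two chosen integers sum to 25 exactly when both halves of some pair {x, 25−x} with 5 ≤ x ≤ 25−x ≤ 20 are chosen — 8 such pairs.
The remaining 8 elements (those with no distinct partner in range) can never complete a 25-sum, so the worst case takes all of them and one from each pair: 8 + 8 = 16.
By pigeonhole, the 17th integer has to be the second member of some pair, so 16 + 1 = 17.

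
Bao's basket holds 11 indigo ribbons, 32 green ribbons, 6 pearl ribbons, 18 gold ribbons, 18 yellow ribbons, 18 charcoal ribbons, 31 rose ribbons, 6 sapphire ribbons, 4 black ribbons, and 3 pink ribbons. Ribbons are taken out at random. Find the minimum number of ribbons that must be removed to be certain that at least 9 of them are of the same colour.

68

Put each drawn ribbon into a box by colour. The largest draw with every box below 9 takes min(count, 8) from each colour; colours with fewer than 8 contribute all they have.
Σ min(cᵢ, 8) = 8 + 8 + 6 + 8 + 8 + 8 + 8 + 6 + 4 + 3 = 67.
Draw number 67 + 1 = 68 must push one box to 9.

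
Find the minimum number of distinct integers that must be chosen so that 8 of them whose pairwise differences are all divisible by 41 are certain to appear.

288

Integers whose pairwise differences are multiples of 41 are exactly those sharing a remainder mod 41. Pigeonhole: the 41 residue classes mod 41 are the pigeonholes.
With 287 integers one could put 7 in each residue class and have no class reach 8.
The 288th integer pushes some class to 8, so 41·7 + 1 = 288.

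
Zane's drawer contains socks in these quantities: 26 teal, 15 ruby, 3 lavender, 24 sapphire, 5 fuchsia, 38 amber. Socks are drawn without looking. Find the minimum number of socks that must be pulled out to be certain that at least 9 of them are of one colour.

41

The 6 colours are the holes; the socks drawn are the pigeons.
To avoid 9 of any one colour, the worst case takes at most 8 of each colour, or every sock of a colour that has fewer than 8.
That gives 8 + 8 + 3 + 8 + 5 + 8 = 40 socks with no colour reaching 9.
The next sock forces some colour to 9, so 40 + 1 = 41.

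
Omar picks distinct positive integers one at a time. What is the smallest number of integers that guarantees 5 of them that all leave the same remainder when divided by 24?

Pigeonhole: the 24 residue classes mod 24 are the pigeonholes.
With 96 integers one could put 4 in each residue class and have no class reach 5.
The 97th integer pushes some class to 5, so 24·4 + 1 = 97.

97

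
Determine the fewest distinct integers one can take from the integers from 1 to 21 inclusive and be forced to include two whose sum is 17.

Group the elements by complementary pair {x, 17−x}: {1,16}, {2,15}, {3,14}, …, giving 8 two-element pairs and 5 integers whose partner 17−x falls outside [1,21].
Treating each of those 13 groups as a pigeonhole, one can pick one integer per group — 13 integers — with no two summing to 17.
The 14th integer lands in an occupied pair, forcing a sum of 17.

14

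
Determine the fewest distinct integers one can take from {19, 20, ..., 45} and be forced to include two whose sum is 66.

Two chosen integers sum to 66 exactly when both halves of some pair {x, 66−x} with 21 ≤ x ≤ 66−x ≤ 45 are chosen — 12 such pairs.
The remaining 3 elements (those with no distinct partner in range) can never complete a 66-sum, so the worst case takes all of them and one from each pair: 3 + 12 = 15.
The 16th integer has to be the second member of some pair, so 15 + 1 = 16.

16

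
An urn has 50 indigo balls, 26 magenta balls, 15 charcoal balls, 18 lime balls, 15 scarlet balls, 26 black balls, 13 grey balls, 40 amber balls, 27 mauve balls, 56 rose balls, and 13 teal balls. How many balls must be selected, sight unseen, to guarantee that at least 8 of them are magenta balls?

281

In the worst case for collecting magenta balls, every non-magenta ball comes out first.
There are 50 + 15 + 18 + 15 + 26 + 13 + 40 + 27 + 56 + 13 = 273 non-magenta balls altogether.
After those, each further ball must be magenta, so 273 + 8 = 281 draws guarantee 8 magenta balls.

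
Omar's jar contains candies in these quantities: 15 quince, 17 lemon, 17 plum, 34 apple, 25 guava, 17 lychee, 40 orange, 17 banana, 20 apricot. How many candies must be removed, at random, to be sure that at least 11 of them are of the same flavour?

An adversary could hand out at most 10 candies per flavour: 10 + 10 + 10 + 10 + 10 + 10 + 10 + 10 + 10 = 90 candies and still no flavour has 11.
One more candy lands in a flavour already at 10, so 91 draws are enough and 90 are not.

91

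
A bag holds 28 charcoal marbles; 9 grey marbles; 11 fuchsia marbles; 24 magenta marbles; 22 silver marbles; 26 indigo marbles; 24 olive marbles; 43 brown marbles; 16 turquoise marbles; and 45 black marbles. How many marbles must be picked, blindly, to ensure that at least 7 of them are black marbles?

210

In the worst case for collecting black marbles, every non-black marble comes out first.
There are 28 + 9 + 11 + 24 + 22 + 26 + 24 + 43 + 16 = 203 non-black marbles altogether.
After those, each further marble must be black, so 203 + 7 = 210 draws guarantee 7 black marbles.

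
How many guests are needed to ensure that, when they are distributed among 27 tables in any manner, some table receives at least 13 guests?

With 324 guests one could put exactly 12 in each of the 27 tables, and no table would reach 13.
Pigeonhole: one more guest must land in a table that already has 12, giving it 13.
So 27 × 12 + 1 = 325 guests are required.

325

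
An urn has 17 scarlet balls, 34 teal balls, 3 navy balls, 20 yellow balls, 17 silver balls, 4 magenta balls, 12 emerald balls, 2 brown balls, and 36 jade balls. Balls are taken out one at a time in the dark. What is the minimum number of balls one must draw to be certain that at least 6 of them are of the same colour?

Put each drawn ball into a box by colour. The largest draw with every box below 6 takes min(count, 5) from each colour; colours with fewer than 5 contribute all they have.
Σ min(cᵢ, 5) = 5 + 5 + 3 + 5 + 5 + 4 + 5 + 2 + 5 = 39.
Draw number 39 + 1 = 40 must push one box to 6.

40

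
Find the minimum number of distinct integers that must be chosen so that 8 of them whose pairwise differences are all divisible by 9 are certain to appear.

64

Integers whose pairwise differences are multiples of 9 are exactly those sharing a remainder mod 9. By the pigeonhole principle, the 9 residue classes mod 9 are the pigeonholes.
With 63 integers one could put 7 in each residue class and have no class reach 8.
The 64th integer pushes some class to 8, so 9·7 + 1 = 64.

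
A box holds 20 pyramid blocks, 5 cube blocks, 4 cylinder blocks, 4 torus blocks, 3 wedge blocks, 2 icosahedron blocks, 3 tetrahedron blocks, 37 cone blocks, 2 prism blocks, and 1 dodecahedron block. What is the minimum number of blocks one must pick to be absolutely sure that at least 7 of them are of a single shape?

37

An adversary could hand out at most 6 blocks per shape (8 shapes run out sooner): 6 + 5 + 4 + 4 + 3 + 2 + 3 + 6 + 2 + 1 = 36 blocks and still no shape has 7.
By the pigeonhole principle, one more block lands in a shape already at 6, so 37 draws are enough and 36 are not.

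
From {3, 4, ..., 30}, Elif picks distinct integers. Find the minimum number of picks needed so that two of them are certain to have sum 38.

Group the elements by complementary pair {x, 38−x}: {8,30}, {9,29}, {10,28}, …, giving 11 two-element pairs, the single value 19 (it cannot pair with itself since the integers are distinct), and 5 integers whose partner 38−x falls outside [3,30].
Pigeonhole: treating each of those 17 groups as a pigeonhole, one can pick one integer per group — 17 integers — with no two summing to 38.
The 18th integer lands in an occupied pair, forcing a sum of 38.

18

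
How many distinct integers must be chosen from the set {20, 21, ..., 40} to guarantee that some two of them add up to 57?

A set avoiding the sum 57 can contain at most one of each pair {x, 57−x}, plus the 3 elements whose complement lies outside the range.
The integers 29, …, 40 (12 of them) are such a set: any two sum to at least 29+30 = 59 > 57.
Any 13th integer completes one of the 9 pairs, so 13 choices force a sum of 57.

13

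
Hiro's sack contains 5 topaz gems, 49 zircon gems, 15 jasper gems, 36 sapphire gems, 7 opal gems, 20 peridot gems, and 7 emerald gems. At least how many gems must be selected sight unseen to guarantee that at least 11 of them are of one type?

An adversary could hand out at most 10 gems per type (topaz, opal, emerald run out sooner): 5 + 10 + 10 + 10 + 7 + 10 + 7 = 59 gems and still no type has 11.
One more gem lands in a type already at 10, so 60 draws are enough and 59 are not.

60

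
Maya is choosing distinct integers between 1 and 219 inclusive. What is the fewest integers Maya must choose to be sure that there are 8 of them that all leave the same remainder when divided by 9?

64

The 9 residue classes mod 9 are the pigeonholes.
With 63 integers one could put 7 in each residue class and have no class reach 8.
The 64th integer pushes some class to 8, so 9·7 + 1 = 64.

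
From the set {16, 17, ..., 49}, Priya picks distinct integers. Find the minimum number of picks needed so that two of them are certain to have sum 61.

20

Group the elements by complementary pair {x, 61−x}: {16,45}, {17,44}, {18,43}, …, giving 15 two-element pairs and 4 integers whose partner 61−x falls outside [16,49].
Pigeonhole: treating each of those 19 groups as a pigeonhole, one can pick one integer per group — 19 integers — with no two summing to 61.
The 20th integer lands in an occupied pair, forcing a sum of 61.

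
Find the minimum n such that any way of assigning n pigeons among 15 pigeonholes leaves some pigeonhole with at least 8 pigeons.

106

With 105 pigeons one could put exactly 7 in each of the 15 pigeonholes, and no pigeonhole would reach 8.
By the pigeonhole principle, one more pigeon must land in a pigeonhole that already has 7, giving it 8.
So 15 × 7 + 1 = 106 pigeons are required.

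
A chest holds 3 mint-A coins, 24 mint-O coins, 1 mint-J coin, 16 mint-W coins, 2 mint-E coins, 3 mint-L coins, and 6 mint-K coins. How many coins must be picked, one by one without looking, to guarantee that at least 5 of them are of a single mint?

22

An adversary could hand out at most 4 coins per mint (4 mints run out sooner): 3 + 4 + 1 + 4 + 2 + 3 + 4 = 21 coins and still no mint has 5.
By the pigeonhole principle, one more coin lands in a mint already at 4, so 22 draws are enough and 21 are not.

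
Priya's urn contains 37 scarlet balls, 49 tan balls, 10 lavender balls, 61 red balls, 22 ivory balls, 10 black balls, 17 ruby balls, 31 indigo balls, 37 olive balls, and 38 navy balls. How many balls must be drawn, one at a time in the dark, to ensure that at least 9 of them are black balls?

311

In the worst case for collecting black balls, every non-black ball comes out first.
There are 37 + 49 + 10 + 61 + 22 + 17 + 31 + 37 + 38 = 302 non-black balls altogether.
After those, each further ball must be black, so 302 + 9 = 311 draws guarantee 9 black balls.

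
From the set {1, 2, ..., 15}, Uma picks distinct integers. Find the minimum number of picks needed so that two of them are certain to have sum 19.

Two chosen integers sum to 19 exactly when both halves of some pair {x, 19−x} with 4 ≤ x ≤ 19−x ≤ 15 are chosen — 6 such pairs.
The remaining 3 elements (those with no distinct partner in range) can never complete a 19-sum, so the worst case takes all of them and one from each pair: 3 + 6 = 9.
The 10th integer has to be the second member of some pair, so 9 + 1 = 10.

10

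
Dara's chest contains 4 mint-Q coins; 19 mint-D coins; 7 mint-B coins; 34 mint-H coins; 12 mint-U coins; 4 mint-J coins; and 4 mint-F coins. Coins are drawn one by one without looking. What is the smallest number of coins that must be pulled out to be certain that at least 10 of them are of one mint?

47

An adversary could hand out at most 9 coins per mint (4 mints run out sooner): 4 + 9 + 7 + 9 + 9 + 4 + 4 = 46 coins and still no mint has 10.
By the pigeonhole principle, one more coin lands in a mint already at 9, so 47 draws are enough and 46 are not.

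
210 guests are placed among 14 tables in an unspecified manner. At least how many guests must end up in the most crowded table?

15

The 14 tables are the holes and the 210 guests are the pigeons.
If every table held at most 14 guests, the total would be at most 14 × 14 = 196, which is less than 210.
So some table holds at least ⌈210/14⌉ = 15 guests.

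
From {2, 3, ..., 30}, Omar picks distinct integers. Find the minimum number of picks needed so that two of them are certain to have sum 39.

19

A set avoiding the sum 39 can contain at most one of each pair {x, 39−x}, plus the 7 elements whose complement lies outside the range.
The integers 2, …, 19 (18 of them) are such a set: any two sum to at least 2+3 = 5 and at most 18+19 = 37 < 39.
By the pigeonhole principle, any 19th integer completes one of the 11 pairs, so 19 choices force a sum of 39.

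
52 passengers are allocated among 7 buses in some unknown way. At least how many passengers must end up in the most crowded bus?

The 7 buses are the holes and the 52 passengers are the pigeons.
If every bus held at most 7 passengers, the total would be at most 7 × 7 = 49, which is less than 52.
So some bus holds at least ⌈52/7⌉ = 8 passengers.

8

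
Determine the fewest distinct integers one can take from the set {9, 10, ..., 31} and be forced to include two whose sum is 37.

14

Group the elements by complementary pair {x, 37−x}: {9,28}, {10,27}, {11,26}, …, giving 10 two-element pairs and 3 integers whose partner 37−x falls outside [9,31].
By the pigeonhole principle, treating each of those 13 groups as a pigeonhole, one can pick one integer per group — 13 integers — with no two summing to 37.
The 14th integer lands in an occupied pair, forcing a sum of 37.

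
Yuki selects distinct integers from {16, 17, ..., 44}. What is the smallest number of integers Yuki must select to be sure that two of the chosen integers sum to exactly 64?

Group the elements by complementary pair {x, 64−x}: {20,44}, {21,43}, {22,42}, …, giving 12 two-element pairs; the single value 32 (it cannot pair with itself since the integers are distinct); and 4 integers whose partner 64−x falls outside [16,44].
By the pigeonhole principle, treating each of those 17 groups as a pigeonhole, one can pick one integer per group — 17 integers — with no two summing to 64.
The 18th integer lands in an occupied pair, forcing a sum of 64.

18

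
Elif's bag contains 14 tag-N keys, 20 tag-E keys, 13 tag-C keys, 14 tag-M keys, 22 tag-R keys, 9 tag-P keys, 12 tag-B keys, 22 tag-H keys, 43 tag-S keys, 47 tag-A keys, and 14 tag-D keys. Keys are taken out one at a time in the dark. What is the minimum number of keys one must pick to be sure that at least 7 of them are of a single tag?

An adversary could hand out at most 6 keys per tag: 6 + 6 + 6 + 6 + 6 + 6 + 6 + 6 + 6 + 6 + 6 = 66 keys and still no tag has 7.
One more key lands in a tag already at 6, so 67 draws are enough and 66 are not.

67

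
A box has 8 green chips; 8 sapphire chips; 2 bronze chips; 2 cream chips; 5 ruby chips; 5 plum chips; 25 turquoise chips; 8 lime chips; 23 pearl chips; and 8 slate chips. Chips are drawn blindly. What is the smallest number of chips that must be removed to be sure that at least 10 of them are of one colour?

65

Put each drawn chip into a box by colour. The largest draw with every box below 10 takes min(count, 9) from each colour; colours with fewer than 9 contribute all they have.
Σ min(cᵢ, 9) = 8 + 8 + 2 + 2 + 5 + 5 + 9 + 8 + 9 + 8 = 64.
Draw number 64 + 1 = 65 must push one box to 10.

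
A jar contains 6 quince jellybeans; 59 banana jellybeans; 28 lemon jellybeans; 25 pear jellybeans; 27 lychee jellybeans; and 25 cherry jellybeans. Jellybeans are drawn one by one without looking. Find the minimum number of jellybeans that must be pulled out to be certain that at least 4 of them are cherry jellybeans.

In the worst case for collecting cherry jellybeans, every non-cherry jellybean comes out first.
There are 6 + 59 + 28 + 25 + 27 = 145 non-cherry jellybeans altogether.
After those, each further jellybean must be cherry, so 145 + 4 = 149 draws guarantee 4 cherry jellybeans.

149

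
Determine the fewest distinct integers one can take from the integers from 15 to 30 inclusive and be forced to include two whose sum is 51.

12

Two chosen integers sum to 51 exactly when both halves of some pair {x, 51−x} with 21 ≤ x ≤ 51−x ≤ 30 are chosen — 5 such pairs.
The remaining 6 elements (those with no distinct partner in range) can never complete a 51-sum, so the worst case takes all of them and one from each pair: 6 + 5 = 11.
The 12th integer has to be the second member of some pair, so 11 + 1 = 12.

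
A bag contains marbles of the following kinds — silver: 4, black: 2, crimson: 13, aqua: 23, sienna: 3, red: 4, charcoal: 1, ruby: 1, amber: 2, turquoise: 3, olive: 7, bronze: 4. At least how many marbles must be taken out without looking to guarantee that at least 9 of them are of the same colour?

48

Pigeonhole: the 12 colours are the holes; the marbles drawn are the pigeons.
To avoid 9 of any one colour, the worst case takes at most 8 of each colour, or every marble of a colour that has fewer than 8.
That gives 4 + 2 + 8 + 8 + 3 + 4 + 1 + 1 + 2 + 3 + 7 + 4 = 47 marbles with no colour reaching 9.
The next marble forces some colour to 9, so 47 + 1 = 48.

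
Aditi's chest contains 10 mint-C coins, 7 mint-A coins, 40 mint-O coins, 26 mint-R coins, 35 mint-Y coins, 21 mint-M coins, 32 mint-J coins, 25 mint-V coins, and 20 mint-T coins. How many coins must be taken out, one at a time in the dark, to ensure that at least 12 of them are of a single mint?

By the pigeonhole principle, put each drawn coin into a box by mint. The largest draw with every box below 12 takes min(count, 11) from each mint; mints with fewer than 11 contribute all they have.
Σ min(cᵢ, 11) = 10 + 7 + 11 + 11 + 11 + 11 + 11 + 11 + 11 = 94.
Draw number 94 + 1 = 95 must push one box to 12.

95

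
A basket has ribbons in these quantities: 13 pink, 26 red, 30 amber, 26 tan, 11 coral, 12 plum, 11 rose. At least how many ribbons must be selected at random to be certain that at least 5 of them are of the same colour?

29

By pigeonhole, put each drawn ribbon into a box by colour. The largest draw with every box below 5 takes min(count, 4) from each colour.
Σ min(cᵢ, 4) = 4 + 4 + 4 + 4 + 4 + 4 + 4 = 28.
Draw number 28 + 1 = 29 must push one box to 5.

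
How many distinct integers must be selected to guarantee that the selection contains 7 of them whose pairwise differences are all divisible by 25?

151

Integers whose pairwise differences are multiples of 25 are exactly those sharing a remainder mod 25. Pigeonhole: the 25 residue classes mod 25 are the pigeonholes.
With 150 integers one could put 6 in each residue class and have no class reach 7.
The 151st integer pushes some class to 7, so 25·6 + 1 = 151.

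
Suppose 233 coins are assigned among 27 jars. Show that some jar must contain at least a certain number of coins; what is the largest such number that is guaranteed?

By pigeonhole, the 27 jars are the holes and the 233 coins are the pigeons.
If every jar held at most 8 coins, the total would be at most 27 × 8 = 216, which is less than 233.
So some jar holds at least ⌈233/27⌉ = 9 coins.

9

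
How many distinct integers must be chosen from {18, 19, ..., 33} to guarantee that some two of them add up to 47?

Group the elements by complementary pair {x, 47−x}: {18,29}, {19,28}, {20,27}, …, giving 6 two-element pairs and 4 integers whose partner 47−x falls outside [18,33].
By pigeonhole, treating each of those 10 groups as a pigeonhole, one can pick one integer per group — 10 integers — with no two summing to 47.
The 11th integer lands in an occupied pair, forcing a sum of 47.

11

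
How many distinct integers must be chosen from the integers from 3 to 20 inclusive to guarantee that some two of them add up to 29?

Group the elements by complementary pair {x, 29−x}: {9,20}, {10,19}, {11,18}, …, giving 6 two-element pairs and 6 integers whose partner 29−x falls outside [3,20].
By the pigeonhole principle, treating each of those 12 groups as a pigeonhole, one can pick one integer per group — 12 integers — with no two summing to 29.
The 13th integer lands in an occupied pair, forcing a sum of 29.

13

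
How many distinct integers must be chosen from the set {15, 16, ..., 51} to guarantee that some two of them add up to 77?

A set avoiding the sum 77 can contain at most one of each pair {x, 77−x}, plus the 11 elements whose complement lies outside the range.
The integers 15, …, 38 (24 of them) are such a set: any two sum to at least 15+16 = 31 and at most 37+38 = 75 < 77.
Any 25th integer completes one of the 13 pairs, so 25 choices force a sum of 77.

25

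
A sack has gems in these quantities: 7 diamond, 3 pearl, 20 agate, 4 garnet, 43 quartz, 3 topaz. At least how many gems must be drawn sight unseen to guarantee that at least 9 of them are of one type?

The 6 types are the holes; the gems drawn are the pigeons.
To avoid 9 of any one type, the worst case takes at most 8 of each type, or every gem of a type that has fewer than 8.
That gives 7 + 3 + 8 + 4 + 8 + 3 = 33 gems with no type reaching 9.
The next gem forces some type to 9, so 33 + 1 = 34.

34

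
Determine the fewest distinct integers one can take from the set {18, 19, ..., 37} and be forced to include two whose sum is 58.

A set avoiding the sum 58 can contain at most one of each pair {x, 58−x}, plus the 4 elements whose complement lies outside the range or equal to its own complement.
The integers 18, …, 29 (12 of them) are such a set: any two sum to at least 18+19 = 37 and at most 28+29 = 57 < 58.
Any 13th integer completes one of the 8 pairs, so 13 choices force a sum of 58.

13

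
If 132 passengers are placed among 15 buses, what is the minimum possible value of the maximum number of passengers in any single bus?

9

The 15 buses are the holes and the 132 passengers are the pigeons.
If every bus held at most 8 passengers, the total would be at most 15 × 8 = 120, which is less than 132.
So some bus holds at least ⌈132/15⌉ = 9 passengers.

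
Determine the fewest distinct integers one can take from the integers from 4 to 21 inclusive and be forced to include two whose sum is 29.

12

Group the elements by complementary pair {x, 29−x}: {8,21}, {9,20}, {10,19}, …, giving 7 two-element pairs and 4 integers whose partner 29−x falls outside [4,21].
Treating each of those 11 groups as a pigeonhole, one can pick one integer per group — 11 integers — with no two summing to 29.
The 12th integer lands in an occupied pair, forcing a sum of 29.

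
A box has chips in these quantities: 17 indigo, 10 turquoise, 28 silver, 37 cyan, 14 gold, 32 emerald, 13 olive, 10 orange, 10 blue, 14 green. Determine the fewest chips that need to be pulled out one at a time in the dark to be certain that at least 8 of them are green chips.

179

In the worst case for collecting green chips, every non-green chip comes out first.
There are 17 + 10 + 28 + 37 + 14 + 32 + 13 + 10 + 10 = 171 non-green chips altogether.
After those, each further chip must be green, so 171 + 8 = 179 draws guarantee 8 green chips.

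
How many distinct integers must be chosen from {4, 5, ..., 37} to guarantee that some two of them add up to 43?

19

Two chosen integers sum to 43 exactly when both halves of some pair {x, 43−x} with 6 ≤ x ≤ 43−x ≤ 37 are chosen — 16 such pairs.
The remaining 2 elements (those with no distinct partner in range) can never complete a 43-sum, so the worst case takes all of them and one from each pair: 2 + 16 = 18.
Pigeonhole: the 19th integer has to be the second member of some pair, so 18 + 1 = 19.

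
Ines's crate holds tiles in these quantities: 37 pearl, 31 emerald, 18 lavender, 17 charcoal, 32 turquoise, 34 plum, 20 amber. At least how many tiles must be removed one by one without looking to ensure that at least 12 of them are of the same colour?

78

An adversary could hand out at most 11 tiles per colour: 11 + 11 + 11 + 11 + 11 + 11 + 11 = 77 tiles and still no colour has 12.
One more tile lands in a colour already at 11, so 78 draws are enough and 77 are not.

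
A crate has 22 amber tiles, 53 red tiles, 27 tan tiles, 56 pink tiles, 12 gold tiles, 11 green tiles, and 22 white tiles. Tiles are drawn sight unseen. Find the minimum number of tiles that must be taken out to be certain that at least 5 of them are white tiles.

In the worst case for collecting white tiles, every non-white tile comes out first.
There are 22 + 53 + 27 + 56 + 12 + 11 = 181 non-white tiles altogether.
After those, each further tile must be white, so 181 + 5 = 186 draws guarantee 5 white tiles.

186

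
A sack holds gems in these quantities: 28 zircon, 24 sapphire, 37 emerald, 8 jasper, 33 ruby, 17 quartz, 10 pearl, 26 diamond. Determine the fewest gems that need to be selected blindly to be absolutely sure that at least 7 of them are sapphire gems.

In the worst case for collecting sapphire gems, every non-sapphire gem comes out first.
There are 28 + 37 + 8 + 33 + 17 + 10 + 26 = 159 non-sapphire gems altogether.
After those, each further gem must be sapphire, so 159 + 7 = 166 draws guarantee 7 sapphire gems.

166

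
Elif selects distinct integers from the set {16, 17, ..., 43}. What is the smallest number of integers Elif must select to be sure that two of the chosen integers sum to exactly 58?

A set avoiding the sum 58 can contain at most one of each pair {x, 58−x}, plus the 2 elements whose complement lies outside the range or equal to its own complement.
The integers 29, …, 43 (15 of them) are such a set: any two sum to at least 29+30 = 59 > 58.
Any 16th integer completes one of the 13 pairs, so 16 choices force a sum of 58.

16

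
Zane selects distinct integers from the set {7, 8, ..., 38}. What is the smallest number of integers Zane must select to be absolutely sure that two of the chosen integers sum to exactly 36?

22

Group the elements by complementary pair {x, 36−x}: {7,29}, {8,28}, {9,27}, …, giving 11 two-element pairs; the single value 18 (it cannot pair with itself since the integers are distinct); and 9 integers whose partner 36−x falls outside [7,38].
Treating each of those 21 groups as a pigeonhole, one can pick one integer per group — 21 integers — with no two summing to 36.
The 22nd integer lands in an occupied pair, forcing a sum of 36.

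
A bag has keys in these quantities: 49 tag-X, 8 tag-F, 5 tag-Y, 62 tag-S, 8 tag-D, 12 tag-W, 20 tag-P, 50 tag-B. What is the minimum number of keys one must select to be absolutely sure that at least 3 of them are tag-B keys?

167

In the worst case for collecting tag-B keys, every non-tag-B key comes out first.
There are 49 + 8 + 5 + 62 + 8 + 12 + 20 = 164 non-tag-B keys altogether.
After those, each further key must be tag-B, so 164 + 3 = 167 draws guarantee 3 tag-B keys.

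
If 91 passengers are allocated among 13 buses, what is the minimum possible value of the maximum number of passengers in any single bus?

The 13 buses are the holes and the 91 passengers are the pigeons.
If every bus held at most 6 passengers, the total would be at most 13 × 6 = 78, which is less than 91.
So some bus holds at least ⌈91/13⌉ = 7 passengers.

7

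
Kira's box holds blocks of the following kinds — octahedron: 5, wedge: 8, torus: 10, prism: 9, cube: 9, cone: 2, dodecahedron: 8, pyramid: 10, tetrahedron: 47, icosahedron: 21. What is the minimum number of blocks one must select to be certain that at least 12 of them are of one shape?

The 10 shapes are the holes; the blocks drawn are the pigeons.
To avoid 12 of any one shape, the worst case takes at most 11 of each shape, or every block of a shape that has fewer than 11.
That gives 5 + 8 + 10 + 9 + 9 + 2 + 8 + 10 + 11 + 11 = 83 blocks with no shape reaching 12.
The next block forces some shape to 12, so 83 + 1 = 84.

84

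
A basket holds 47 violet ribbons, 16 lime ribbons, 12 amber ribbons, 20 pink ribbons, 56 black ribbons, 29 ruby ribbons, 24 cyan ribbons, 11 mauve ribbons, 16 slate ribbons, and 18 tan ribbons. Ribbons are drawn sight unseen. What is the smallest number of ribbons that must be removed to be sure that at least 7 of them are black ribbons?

200

In the worst case for collecting black ribbons, every non-black ribbon comes out first.
There are 47 + 16 + 12 + 20 + 29 + 24 + 11 + 16 + 18 = 193 non-black ribbons altogether.
After those, each further ribbon must be black, so 193 + 7 = 200 draws guarantee 7 black ribbons.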